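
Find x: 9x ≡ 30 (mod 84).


GCD(9, 84) = 3 divides 30
Divide: 3x ≡ 10 (mod 28)
x ≡ 22 (mod 28)


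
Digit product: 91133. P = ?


9 × 1 × 1 × 3 × 3 = 81


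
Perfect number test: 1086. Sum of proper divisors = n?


Proper divisors of 1086: 1, 2, 3, 6, 181, 362, 543
Sum = 1 + 2 + 3 + 6 + 181 + 362 + 543 = 1098

No, 1086 is not perfect (1098 ≠ 1086)


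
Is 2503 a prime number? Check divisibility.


Check divisors up to sqrt(2503) = 50.0300
No divisors found.
2503 is prime.

Yes, 2503 is prime


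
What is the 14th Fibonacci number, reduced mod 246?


F(k) mod 246 for k=1..14:
1, 1, 2, 3, 5, 8, 13, 21, 34, 55, 89, 144, 233, 131
F(14) mod 246 = 131


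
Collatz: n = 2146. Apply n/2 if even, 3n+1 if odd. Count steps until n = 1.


2146 → 1073 → 3220 → 1610 → 805 → 2416 → 1208 → 604 → 302 → 151 → 454 → 227 → 682 → 341 → 1024 → 512 → 256 → 128 → 64 → 32 → 16 → 8 → 4 → 2 → 1
Total steps = 24

24 steps


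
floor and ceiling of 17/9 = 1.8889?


17/9 = 1.8889
floor = 1
ceil = 2

floor = 1, ceil = 2


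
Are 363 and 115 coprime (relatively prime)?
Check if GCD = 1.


Euclidean algorithm:
363 = 3 * 115 + 18
115 = 6 * 18 + 7
18 = 2 * 7 + 4
7 = 1 * 4 + 3
4 = 1 * 3 + 1
3 = 3 * 1 + 0
GCD(363, 115) = 1

Yes, coprime (GCD = 1)


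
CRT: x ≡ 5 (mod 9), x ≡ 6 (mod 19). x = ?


M = 9*19 = 171
M1 = M/9 = 19, M2 = M/19 = 9
M1^(-1) mod 9 = 1, M2^(-1) mod 19 = 17
x = 5*19*1 + 6*9*17 = 1013
1013 mod 171 = 158
Check: 158 mod 9 = 5 ✓, 158 mod 19 = 6 ✓

x ≡ 158 (mod 171)


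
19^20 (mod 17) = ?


19^1 mod 17 = 2
19^2 mod 17 = 4
19^3 mod 17 = 8
19^4 mod 17 = 16
19^5 mod 17 = 15
19^6 mod 17 = 13
19^7 mod 17 = 9
19^8 mod 17 = 1
19^9 mod 17 = 2
19^10 mod 17 = 4
19^11 mod 17 = 8
19^12 mod 17 = 16
19^13 mod 17 = 15
19^14 mod 17 = 13
19^15 mod 17 = 9
19^16 mod 17 = 1
19^17 mod 17 = 2
19^18 mod 17 = 4
19^19 mod 17 = 8
19^20 mod 17 = 16


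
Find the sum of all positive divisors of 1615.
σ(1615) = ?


Divisors of 1615: 1, 5, 17, 19, 85, 95, 323, 1615
Sum = 1 + 5 + 17 + 19 + 85 + 95 + 323 + 1615 = 2160

σ(1615) = 2160


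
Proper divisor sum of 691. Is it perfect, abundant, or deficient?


Proper divisors: 1
Sum = 1 = 1
1 < 691 → deficient

s(691) = 1 (deficient)


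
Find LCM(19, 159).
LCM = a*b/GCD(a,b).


GCD(19, 159) = 1
LCM = 19*159/1 = 3021/1 = 3021

LCM = 3021


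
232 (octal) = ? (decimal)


232 (base 8) = 154 (decimal)
154 (decimal) = 154 (base 10)


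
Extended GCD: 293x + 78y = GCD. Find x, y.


Tabular extended Euclidean (each row: r = 293*s + 78*t):
r=293, s=1, t=0
r=78, s=0, t=1
q=3: r=59, s=1, t=-3   [293*(1) + 78*(-3) = 59]
q=1: r=19, s=-1, t=4   [293*(-1) + 78*(4) = 19]
q=3: r=2, s=4, t=-15   [293*(4) + 78*(-15) = 2]
q=9: r=1, s=-37, t=139   [293*(-37) + 78*(139) = 1]
q=2: r=0, s=78, t=-293   [293*(78) + 78*(-293) = 0]
GCD = 1; from the row with r=1: x=-37, y=139
Check: 293*(-37) + 78*(139) = -10841 + 10842 = 1

GCD = 1, x = -37, y = 139


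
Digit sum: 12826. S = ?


1 + 2 + 8 + 2 + 6 = 19


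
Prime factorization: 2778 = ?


2778 / 2 = 1389
1389 / 3 = 463
463 / 463 = 1
2778 = 2 × 3 × 463


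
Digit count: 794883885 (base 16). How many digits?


794883885 in base 16 = 2F60F72D
Number of digits = 8

8 digits (base 16)


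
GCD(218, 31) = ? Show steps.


218 = 7 * 31 + 1
31 = 31 * 1 + 0
GCD = 1


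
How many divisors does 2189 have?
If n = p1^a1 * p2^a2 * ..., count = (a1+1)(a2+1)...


2189 = 11^1 × 199^1
d(2189) = (1+1) × (1+1) = 4

4 divisors


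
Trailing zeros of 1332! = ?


floor(1332/5) = 266
floor(1332/25) = 53
floor(1332/125) = 10
floor(1332/625) = 2
Total = 331

331 trailing zeros


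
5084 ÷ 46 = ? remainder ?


5084 = 46 * 110 + 24
Check: 5060 + 24 = 5084

q = 110, r = 24


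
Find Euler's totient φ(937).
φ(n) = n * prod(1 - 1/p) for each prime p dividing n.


937 = 937
Prime factors: 937
φ(937) = 937 × (1-1/937)
= 937 × 936/937 = 936

φ(937) = 936


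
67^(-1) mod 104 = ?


Use the extended Euclidean algorithm on (104, 67); each row r = 104*s + 67*t:
r=104, s=1, t=0
r=67, s=0, t=1
q=1: r=37, s=1, t=-1   [104*(1) + 67*(-1) = 37]
q=1: r=30, s=-1, t=2   [104*(-1) + 67*(2) = 30]
q=1: r=7, s=2, t=-3   [104*(2) + 67*(-3) = 7]
q=4: r=2, s=-9, t=14   [104*(-9) + 67*(14) = 2]
q=3: r=1, s=29, t=-45   [104*(29) + 67*(-45) = 1]
q=2: r=0, s=-67, t=104   [104*(-67) + 67*(104) = 0]
GCD = 1 with t = -45, so 67*(-45) ≡ 1 (mod 104)
Inverse = -45 mod 104 = 59
Check: 67 * 59 = 3953 ≡ 1 (mod 104)

67^(-1) ≡ 59 (mod 104)


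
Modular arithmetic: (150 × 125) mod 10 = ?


150 × 125 = 18750
18750 mod 10 = 0


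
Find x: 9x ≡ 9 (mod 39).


GCD(9, 39) = 3 divides 9
Divide: 3x ≡ 3 (mod 13)
x ≡ 1 (mod 13)


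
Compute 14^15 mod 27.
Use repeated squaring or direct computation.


14^1 mod 27 = 14
14^2 mod 27 = 7
14^3 mod 27 = 17
14^4 mod 27 = 22
14^5 mod 27 = 11
14^6 mod 27 = 19
14^7 mod 27 = 23
14^8 mod 27 = 25
14^9 mod 27 = 26
14^10 mod 27 = 13
14^11 mod 27 = 20
14^12 mod 27 = 10
14^13 mod 27 = 5
14^14 mod 27 = 16
14^15 mod 27 = 8


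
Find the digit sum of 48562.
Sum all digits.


4 + 8 + 5 + 6 + 2 = 25


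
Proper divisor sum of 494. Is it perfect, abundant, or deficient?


Proper divisors: 1, 2, 13, 19, 26, 38, 247
Sum = 1 + 2 + 13 + 19 + 26 + 38 + 247 = 346
346 < 494 → deficient

s(494) = 346 (deficient)


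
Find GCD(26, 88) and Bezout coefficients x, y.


Tabular extended Euclidean (each row: r = 26*s + 88*t):
r=26, s=1, t=0
r=88, s=0, t=1
q=0: r=26, s=1, t=0   [26*(1) + 88*(0) = 26]
q=3: r=10, s=-3, t=1   [26*(-3) + 88*(1) = 10]
q=2: r=6, s=7, t=-2   [26*(7) + 88*(-2) = 6]
q=1: r=4, s=-10, t=3   [26*(-10) + 88*(3) = 4]
q=1: r=2, s=17, t=-5   [26*(17) + 88*(-5) = 2]
q=2: r=0, s=-44, t=13   [26*(-44) + 88*(13) = 0]
GCD = 2; from the row with r=2: x=17, y=-5
Check: 26*(17) + 88*(-5) = 442 - 440 = 2

GCD = 2, x = 17, y = -5


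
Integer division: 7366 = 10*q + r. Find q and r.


7366 = 10 * 736 + 6
Check: 7360 + 6 = 7366

q = 736, r = 6


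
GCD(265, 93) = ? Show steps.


265 = 2 * 93 + 79
93 = 1 * 79 + 14
79 = 5 * 14 + 9
14 = 1 * 9 + 5
9 = 1 * 5 + 4
5 = 1 * 4 + 1
4 = 4 * 1 + 0
GCD = 1


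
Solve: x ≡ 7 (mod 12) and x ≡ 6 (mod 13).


M = 12*13 = 156
M1 = M/12 = 13, M2 = M/13 = 12
M1^(-1) mod 12 = 1, M2^(-1) mod 13 = 12
x = 7*13*1 + 6*12*12 = 955
955 mod 156 = 19
Check: 19 mod 12 = 7 ✓, 19 mod 13 = 6 ✓

x ≡ 19 (mod 156)


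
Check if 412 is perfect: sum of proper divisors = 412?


Proper divisors of 412: 1, 2, 4, 103, 206
Sum = 1 + 2 + 4 + 103 + 206 = 316

No, 412 is not perfect (316 ≠ 412)


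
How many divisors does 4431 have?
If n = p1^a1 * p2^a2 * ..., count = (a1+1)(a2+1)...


4431 = 3^1 × 7^1 × 211^1
d(4431) = (1+1) × (1+1) × (1+1) = 8

8 divisors


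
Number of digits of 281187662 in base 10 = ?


281187662 has 9 digits in base 10
floor(log10(281187662)) + 1 = floor(8.4490) + 1 = 9

9 digits (base 10)


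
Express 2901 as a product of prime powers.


2901 / 3 = 967
967 / 967 = 1
2901 = 3 × 967


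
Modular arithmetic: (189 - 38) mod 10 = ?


189 - 38 = 151
151 mod 10 = 1


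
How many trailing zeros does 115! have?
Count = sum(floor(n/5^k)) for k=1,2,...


floor(115/5) = 23
floor(115/25) = 4
Total = 27

27 trailing zeros


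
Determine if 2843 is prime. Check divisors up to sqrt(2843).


Check divisors up to sqrt(2843) = 53.3198
No divisors found.
2843 is prime.

Yes, 2843 is prime


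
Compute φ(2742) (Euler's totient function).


2742 = 2 × 3 × 457
Prime factors: 2, 3, 457
φ(2742) = 2742 × (1-1/2) × (1-1/3) × (1-1/457)
= 2742 × 1/2 × 2/3 × 456/457 = 912

φ(2742) = 912


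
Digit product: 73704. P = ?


7 × 3 × 7 × 0 × 4 = 0


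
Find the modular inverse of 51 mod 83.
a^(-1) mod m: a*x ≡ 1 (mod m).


Use the extended Euclidean algorithm on (83, 51); each row r = 83*s + 51*t:
r=83, s=1, t=0
r=51, s=0, t=1
q=1: r=32, s=1, t=-1   [83*(1) + 51*(-1) = 32]
q=1: r=19, s=-1, t=2   [83*(-1) + 51*(2) = 19]
q=1: r=13, s=2, t=-3   [83*(2) + 51*(-3) = 13]
q=1: r=6, s=-3, t=5   [83*(-3) + 51*(5) = 6]
q=2: r=1, s=8, t=-13   [83*(8) + 51*(-13) = 1]
q=6: r=0, s=-51, t=83   [83*(-51) + 51*(83) = 0]
GCD = 1 with t = -13, so 51*(-13) ≡ 1 (mod 83)
Inverse = -13 mod 83 = 70
Check: 51 * 70 = 3570 ≡ 1 (mod 83)

51^(-1) ≡ 70 (mod 83)


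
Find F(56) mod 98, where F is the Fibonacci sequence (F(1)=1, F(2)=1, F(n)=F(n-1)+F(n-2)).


F(k) mod 98 for k=1..56:
1, 1, 2, 3, 5, 8, 13, 21, 34, 55, 89, 46, 37, 83, 22, 7, 29, 36, 65, 3, 68, 71, 41, 14, 55, 69, 26, 95, 23, 20, 43, 63, 8, 71, 79, 52, 33, 85, 20, 7, 27, 34, 61, 95, 58, 55, 15, 70, 85, 57, 44, 3, 47, 50, 97, 49
F(56) mod 98 = 49


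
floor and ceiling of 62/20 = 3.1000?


62/20 = 3.1000
floor = 3
ceil = 4

floor = 3, ceil = 4


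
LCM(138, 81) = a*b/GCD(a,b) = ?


GCD(138, 81) = 3
LCM = 138*81/3 = 11178/3 = 3726

LCM = 3726


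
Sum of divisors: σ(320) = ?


Divisors of 320: 1, 2, 4, 5, 8, 10, 16, 20, 32, 40, 64, 80, 160, 320
Sum = 1 + 2 + 4 + 5 + 8 + 10 + 16 + 20 + 32 + 40 + 64 + 80 + 160 + 320 = 762

σ(320) = 762


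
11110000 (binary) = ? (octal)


11110000 (base 2) = 240 (decimal)
240 (decimal) = 360 (base 8)


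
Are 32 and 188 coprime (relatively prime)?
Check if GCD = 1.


Euclidean algorithm:
188 = 5 * 32 + 28
32 = 1 * 28 + 4
28 = 7 * 4 + 0
GCD(32, 188) = 4

No, not coprime (GCD = 4)


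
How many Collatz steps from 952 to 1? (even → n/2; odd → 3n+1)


952 → 476 → 238 → 119 → 358 → 179 → 538 → 269 → 808 → 404 → 202 → 101 → 304 → 152 → 76 → 38 → 19 → 58 → 29 → 88 → 44 → 22 → 11 → 34 → 17 → 52 → 26 → 13 → 40 → 20 → 10 → 5 → 16 → 8 → 4 → 2 → 1
Total steps = 36

36 steps


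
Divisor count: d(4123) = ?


4123 = 7^1 × 19^1 × 31^1
d(4123) = (1+1) × (1+1) × (1+1) = 8

8 divisors


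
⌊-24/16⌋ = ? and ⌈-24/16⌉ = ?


-24/16 = -1.5000
floor = -2
ceil = -1

floor = -2, ceil = -1


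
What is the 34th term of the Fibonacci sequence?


Sequence: 1, 1, 2, 3, 5, 8, 13, 21, 34, 55, 89, 144, 233, 377, 610, 987, 1597, 2584, 4181, 6765, 10946, 17711, 28657, 46368, 75025, 121393, 196418, 317811, 514229, 832040, 1346269, 2178309, 3524578, 5702887
F(34) = 5702887


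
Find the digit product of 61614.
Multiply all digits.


6 × 1 × 6 × 1 × 4 = 144


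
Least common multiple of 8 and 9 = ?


GCD(8, 9) = 1
LCM = 8*9/1 = 72/1 = 72

LCM = 72


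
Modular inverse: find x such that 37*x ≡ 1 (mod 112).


Use the extended Euclidean algorithm on (112, 37); each row r = 112*s + 37*t:
r=112, s=1, t=0
r=37, s=0, t=1
q=3: r=1, s=1, t=-3   [112*(1) + 37*(-3) = 1]
q=37: r=0, s=-37, t=112   [112*(-37) + 37*(112) = 0]
GCD = 1 with t = -3, so 37*(-3) ≡ 1 (mod 112)
Inverse = -3 mod 112 = 109
Check: 37 * 109 = 4033 ≡ 1 (mod 112)

37^(-1) ≡ 109 (mod 112)


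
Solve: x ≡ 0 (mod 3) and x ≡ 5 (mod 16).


M = 3*16 = 48
M1 = M/3 = 16, M2 = M/16 = 3
M1^(-1) mod 3 = 1, M2^(-1) mod 16 = 11
x = 0*16*1 + 5*3*11 = 165
165 mod 48 = 21
Check: 21 mod 3 = 0 ✓, 21 mod 16 = 5 ✓

x ≡ 21 (mod 48)


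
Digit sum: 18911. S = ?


1 + 8 + 9 + 1 + 1 = 20


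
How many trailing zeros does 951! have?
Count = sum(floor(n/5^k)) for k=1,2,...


floor(951/5) = 190
floor(951/25) = 38
floor(951/125) = 7
floor(951/625) = 1
Total = 236

236 trailing zeros


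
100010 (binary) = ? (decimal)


100010 (base 2) = 34 (decimal)
34 (decimal) = 34 (base 10)


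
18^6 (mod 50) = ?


18^1 mod 50 = 18
18^2 mod 50 = 24
18^3 mod 50 = 32
18^4 mod 50 = 26
18^5 mod 50 = 18
18^6 mod 50 = 24


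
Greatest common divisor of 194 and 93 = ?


194 = 2 * 93 + 8
93 = 11 * 8 + 5
8 = 1 * 5 + 3
5 = 1 * 3 + 2
3 = 1 * 2 + 1
2 = 2 * 1 + 0
GCD = 1


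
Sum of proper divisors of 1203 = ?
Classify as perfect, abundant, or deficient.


Proper divisors: 1, 3, 401
Sum = 1 + 3 + 401 = 405
405 < 1203 → deficient

s(1203) = 405 (deficient)


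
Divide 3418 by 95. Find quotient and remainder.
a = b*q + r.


3418 = 95 * 35 + 93
Check: 3325 + 93 = 3418

q = 35, r = 93


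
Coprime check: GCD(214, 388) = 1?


Euclidean algorithm:
388 = 1 * 214 + 174
214 = 1 * 174 + 40
174 = 4 * 40 + 14
40 = 2 * 14 + 12
14 = 1 * 12 + 2
12 = 6 * 2 + 0
GCD(214, 388) = 2

No, not coprime (GCD = 2)


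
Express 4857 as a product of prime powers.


4857 / 3 = 1619
1619 / 1619 = 1
4857 = 3 × 1619


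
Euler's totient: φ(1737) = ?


1737 = 3^2 × 193
Prime factors: 3, 193
φ(1737) = 1737 × (1-1/3) × (1-1/193)
= 1737 × 2/3 × 192/193 = 1152

φ(1737) = 1152


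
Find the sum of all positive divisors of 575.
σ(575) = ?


Divisors of 575: 1, 5, 23, 25, 115, 575
Sum = 1 + 5 + 23 + 25 + 115 + 575 = 744

σ(575) = 744


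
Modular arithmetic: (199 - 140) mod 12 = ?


199 - 140 = 59
59 mod 12 = 11


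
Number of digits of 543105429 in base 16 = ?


543105429 in base 16 = 205F2195
Number of digits = 8

8 digits (base 16)


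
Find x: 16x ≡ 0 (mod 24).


GCD(16, 24) = 8 divides 0
Divide: 2x ≡ 0 (mod 3)
x ≡ 0 (mod 3)


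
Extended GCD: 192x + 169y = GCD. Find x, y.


Tabular extended Euclidean (each row: r = 192*s + 169*t):
r=192, s=1, t=0
r=169, s=0, t=1
q=1: r=23, s=1, t=-1   [192*(1) + 169*(-1) = 23]
q=7: r=8, s=-7, t=8   [192*(-7) + 169*(8) = 8]
q=2: r=7, s=15, t=-17   [192*(15) + 169*(-17) = 7]
q=1: r=1, s=-22, t=25   [192*(-22) + 169*(25) = 1]
q=7: r=0, s=169, t=-192   [192*(169) + 169*(-192) = 0]
GCD = 1; from the row with r=1: x=-22, y=25
Check: 192*(-22) + 169*(25) = -4224 + 4225 = 1

GCD = 1, x = -22, y = 25


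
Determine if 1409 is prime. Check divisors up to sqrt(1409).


Check divisors up to sqrt(1409) = 37.5366
No divisors found.
1409 is prime.

Yes, 1409 is prime


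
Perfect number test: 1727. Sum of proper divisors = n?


Proper divisors of 1727: 1, 11, 157
Sum = 1 + 11 + 157 = 169

No, 1727 is not perfect (169 ≠ 1727)


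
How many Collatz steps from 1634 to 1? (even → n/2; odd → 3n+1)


1634 → 817 → 2452 → 1226 → 613 → 1840 → 920 → 460 → 230 → 115 → 346 → 173 → 520 → 260 → 130 → 65 → 196 → 98 → 49 → 148 → 74 → 37 → 112 → 56 → 28 → 14 → 7 → 22 → 11 → 34 → 17 → 52 → 26 → 13 → 40 → 20 → 10 → 5 → 16 → 8 → 4 → 2 → 1
Total steps = 42

42 steps


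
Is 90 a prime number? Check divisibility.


90 / 2 = 45 (exact division)
90 is NOT prime.

No, 90 is not prime


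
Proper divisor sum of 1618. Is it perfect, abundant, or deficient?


Proper divisors: 1, 2, 809
Sum = 1 + 2 + 809 = 812
812 < 1618 → deficient

s(1618) = 812 (deficient)


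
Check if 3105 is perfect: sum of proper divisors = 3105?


Proper divisors of 3105: 1, 3, 5, 9, 15, 23, 27, 45, 69, 115, 135, 207, 345, 621, 1035
Sum = 1 + 3 + 5 + 9 + 15 + 23 + 27 + 45 + 69 + 115 + 135 + 207 + 345 + 621 + 1035 = 2655

No, 3105 is not perfect (2655 ≠ 3105)


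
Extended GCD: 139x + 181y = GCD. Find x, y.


Tabular extended Euclidean (each row: r = 139*s + 181*t):
r=139, s=1, t=0
r=181, s=0, t=1
q=0: r=139, s=1, t=0   [139*(1) + 181*(0) = 139]
q=1: r=42, s=-1, t=1   [139*(-1) + 181*(1) = 42]
q=3: r=13, s=4, t=-3   [139*(4) + 181*(-3) = 13]
q=3: r=3, s=-13, t=10   [139*(-13) + 181*(10) = 3]
q=4: r=1, s=56, t=-43   [139*(56) + 181*(-43) = 1]
q=3: r=0, s=-181, t=139   [139*(-181) + 181*(139) = 0]
GCD = 1; from the row with r=1: x=56, y=-43
Check: 139*(56) + 181*(-43) = 7784 - 7783 = 1

GCD = 1, x = 56, y = -43


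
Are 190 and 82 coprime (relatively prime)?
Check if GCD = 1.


Euclidean algorithm:
190 = 2 * 82 + 26
82 = 3 * 26 + 4
26 = 6 * 4 + 2
4 = 2 * 2 + 0
GCD(190, 82) = 2

No, not coprime (GCD = 2)


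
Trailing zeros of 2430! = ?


floor(2430/5) = 486
floor(2430/25) = 97
floor(2430/125) = 19
floor(2430/625) = 3
Total = 605

605 trailing zeros


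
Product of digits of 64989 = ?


6 × 4 × 9 × 8 × 9 = 15552


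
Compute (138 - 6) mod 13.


138 - 6 = 132
132 mod 13 = 2


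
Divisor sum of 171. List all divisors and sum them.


Divisors of 171: 1, 3, 9, 19, 57, 171
Sum = 1 + 3 + 9 + 19 + 57 + 171 = 260

σ(171) = 260


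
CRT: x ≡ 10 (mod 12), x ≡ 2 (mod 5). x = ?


M = 12*5 = 60
M1 = M/12 = 5, M2 = M/5 = 12
M1^(-1) mod 12 = 5, M2^(-1) mod 5 = 3
x = 10*5*5 + 2*12*3 = 322
322 mod 60 = 22
Check: 22 mod 12 = 10 ✓, 22 mod 5 = 2 ✓

x ≡ 22 (mod 60)


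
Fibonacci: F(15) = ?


Sequence: 1, 1, 2, 3, 5, 8, 13, 21, 34, 55, 89, 144, 233, 377, 610
F(15) = 610


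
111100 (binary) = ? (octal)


111100 (base 2) = 60 (decimal)
60 (decimal) = 74 (base 8)


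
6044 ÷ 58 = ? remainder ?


6044 = 58 * 104 + 12
Check: 6032 + 12 = 6044

q = 104, r = 12


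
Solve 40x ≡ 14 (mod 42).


GCD(40, 42) = 2 divides 14
Divide: 20x ≡ 7 (mod 21)
x ≡ 14 (mod 21)


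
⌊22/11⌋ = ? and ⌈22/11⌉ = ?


22/11 = 2.0000
floor = 2
ceil = 2

floor = 2, ceil = 2


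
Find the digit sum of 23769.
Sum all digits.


2 + 3 + 7 + 6 + 9 = 27


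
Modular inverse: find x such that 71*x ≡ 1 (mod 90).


Use the extended Euclidean algorithm on (90, 71); each row r = 90*s + 71*t:
r=90, s=1, t=0
r=71, s=0, t=1
q=1: r=19, s=1, t=-1   [90*(1) + 71*(-1) = 19]
q=3: r=14, s=-3, t=4   [90*(-3) + 71*(4) = 14]
q=1: r=5, s=4, t=-5   [90*(4) + 71*(-5) = 5]
q=2: r=4, s=-11, t=14   [90*(-11) + 71*(14) = 4]
q=1: r=1, s=15, t=-19   [90*(15) + 71*(-19) = 1]
q=4: r=0, s=-71, t=90   [90*(-71) + 71*(90) = 0]
GCD = 1 with t = -19, so 71*(-19) ≡ 1 (mod 90)
Inverse = -19 mod 90 = 71
Check: 71 * 71 = 5041 ≡ 1 (mod 90)

71^(-1) ≡ 71 (mod 90)


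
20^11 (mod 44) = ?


20^1 mod 44 = 20
20^2 mod 44 = 4
20^3 mod 44 = 36
20^4 mod 44 = 16
20^5 mod 44 = 12
20^6 mod 44 = 20
20^7 mod 44 = 4
20^8 mod 44 = 36
20^9 mod 44 = 16
20^10 mod 44 = 12
20^11 mod 44 = 20


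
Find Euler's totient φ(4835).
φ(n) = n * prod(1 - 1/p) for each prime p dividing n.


4835 = 5 × 967
Prime factors: 5, 967
φ(4835) = 4835 × (1-1/5) × (1-1/967)
= 4835 × 4/5 × 966/967 = 3864

φ(4835) = 3864


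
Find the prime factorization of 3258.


3258 / 2 = 1629
1629 / 3 = 543
543 / 3 = 181
181 / 181 = 1
3258 = 2 × 3^2 × 181


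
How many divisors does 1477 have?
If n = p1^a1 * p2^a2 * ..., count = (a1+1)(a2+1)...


1477 = 7^1 × 211^1
d(1477) = (1+1) × (1+1) = 4

4 divisors


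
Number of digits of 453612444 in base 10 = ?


453612444 has 9 digits in base 10
floor(log10(453612444)) + 1 = floor(8.6567) + 1 = 9

9 digits (base 10)


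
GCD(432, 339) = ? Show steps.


432 = 1 * 339 + 93
339 = 3 * 93 + 60
93 = 1 * 60 + 33
60 = 1 * 33 + 27
33 = 1 * 27 + 6
27 = 4 * 6 + 3
6 = 2 * 3 + 0
GCD = 3


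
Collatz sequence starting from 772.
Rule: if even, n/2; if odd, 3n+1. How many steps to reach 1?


772 → 386 → 193 → 580 → 290 → 145 → 436 → 218 → 109 → 328 → 164 → 82 → 41 → 124 → 62 → 31 → 94 → 47 → 142 → 71 → 214 → 107 → 322 → 161 → 484 → 242 → 121 → 364 → 182 → 91 → 274 → 137 → 412 → 206 → 103 → 310 → 155 → 466 → 233 → 700 → 350 → 175 → 526 → 263 → 790 → 395 → 1186 → 593 → 1780 → 890 → 445 → 1336 → 668 → 334 → 167 → 502 → 251 → 754 → 377 → 1132 → 566 → 283 → 850 → 425 → 1276 → 638 → 319 → 958 → 479 → 1438 → 719 → 2158 → 1079 → 3238 → 1619 → 4858 → 2429 → 7288 → 3644 → 1822 → 911 → 2734 → 1367 → 4102 → 2051 → 6154 → 3077 → 9232 → 4616 → 2308 → 1154 → 577 → 1732 → 866 → 433 → 1300 → 650 → 325 → 976 → 488 → 244 → 122 → 61 → 184 → 92 → 46 → 23 → 70 → 35 → 106 → 53 → 160 → 80 → 40 → 20 → 10 → 5 → 16 → 8 → 4 → 2 → 1
Total steps = 121

121 steps


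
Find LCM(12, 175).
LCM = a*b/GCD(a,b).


GCD(12, 175) = 1
LCM = 12*175/1 = 2100/1 = 2100

LCM = 2100


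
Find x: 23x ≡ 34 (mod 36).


GCD(23, 36) = 1, unique solution
a^(-1) mod 36 = 11
x = 11 * 34 mod 36 = 14

x ≡ 14 (mod 36)


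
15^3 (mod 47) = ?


15^1 mod 47 = 15
15^2 mod 47 = 37
15^3 mod 47 = 38


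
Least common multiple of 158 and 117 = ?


GCD(158, 117) = 1
LCM = 158*117/1 = 18486/1 = 18486

LCM = 18486


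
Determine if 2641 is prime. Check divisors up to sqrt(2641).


2641 / 19 = 139 (exact division)
2641 is NOT prime.

No, 2641 is not prime


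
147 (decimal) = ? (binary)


147 (base 10) = 147 (decimal)
147 (decimal) = 10010011 (base 2)


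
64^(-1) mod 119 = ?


Use the extended Euclidean algorithm on (119, 64); each row r = 119*s + 64*t:
r=119, s=1, t=0
r=64, s=0, t=1
q=1: r=55, s=1, t=-1   [119*(1) + 64*(-1) = 55]
q=1: r=9, s=-1, t=2   [119*(-1) + 64*(2) = 9]
q=6: r=1, s=7, t=-13   [119*(7) + 64*(-13) = 1]
q=9: r=0, s=-64, t=119   [119*(-64) + 64*(119) = 0]
GCD = 1 with t = -13, so 64*(-13) ≡ 1 (mod 119)
Inverse = -13 mod 119 = 106
Check: 64 * 106 = 6784 ≡ 1 (mod 119)

64^(-1) ≡ 106 (mod 119)


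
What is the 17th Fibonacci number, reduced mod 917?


F(k) mod 917 for k=1..17:
1, 1, 2, 3, 5, 8, 13, 21, 34, 55, 89, 144, 233, 377, 610, 70, 680
F(17) mod 917 = 680


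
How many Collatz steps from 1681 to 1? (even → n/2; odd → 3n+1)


1681 → 5044 → 2522 → 1261 → 3784 → 1892 → 946 → 473 → 1420 → 710 → 355 → 1066 → 533 → 1600 → 800 → 400 → 200 → 100 → 50 → 25 → 76 → 38 → 19 → 58 → 29 → 88 → 44 → 22 → 11 → 34 → 17 → 52 → 26 → 13 → 40 → 20 → 10 → 5 → 16 → 8 → 4 → 2 → 1
Total steps = 42

42 steps


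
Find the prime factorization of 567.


567 / 3 = 189
189 / 3 = 63
63 / 3 = 21
21 / 3 = 7
7 / 7 = 1
567 = 3^4 × 7


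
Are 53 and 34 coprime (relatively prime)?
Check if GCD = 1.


Euclidean algorithm:
53 = 1 * 34 + 19
34 = 1 * 19 + 15
19 = 1 * 15 + 4
15 = 3 * 4 + 3
4 = 1 * 3 + 1
3 = 3 * 1 + 0
GCD(53, 34) = 1

Yes, coprime (GCD = 1)


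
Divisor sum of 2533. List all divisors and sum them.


Divisors of 2533: 1, 17, 149, 2533
Sum = 1 + 17 + 149 + 2533 = 2700

σ(2533) = 2700


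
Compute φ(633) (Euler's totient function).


633 = 3 × 211
Prime factors: 3, 211
φ(633) = 633 × (1-1/3) × (1-1/211)
= 633 × 2/3 × 210/211 = 420

φ(633) = 420


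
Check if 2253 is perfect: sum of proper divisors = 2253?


Proper divisors of 2253: 1, 3, 751
Sum = 1 + 3 + 751 = 755

No, 2253 is not perfect (755 ≠ 2253)


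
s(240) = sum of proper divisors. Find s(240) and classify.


Proper divisors: 1, 2, 3, 4, 5, 6, 8, 10, 12, 15, 16, 20, 24, 30, 40, 48, 60, 80, 120
Sum = 1 + 2 + 3 + 4 + 5 + 6 + 8 + 10 + 12 + 15 + 16 + 20 + 24 + 30 + 40 + 48 + 60 + 80 + 120 = 504
504 > 240 → abundant

s(240) = 504 (abundant)


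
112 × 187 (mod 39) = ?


112 × 187 = 20944
20944 mod 39 = 1


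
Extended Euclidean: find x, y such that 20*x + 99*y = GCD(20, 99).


Tabular extended Euclidean (each row: r = 20*s + 99*t):
r=20, s=1, t=0
r=99, s=0, t=1
q=0: r=20, s=1, t=0   [20*(1) + 99*(0) = 20]
q=4: r=19, s=-4, t=1   [20*(-4) + 99*(1) = 19]
q=1: r=1, s=5, t=-1   [20*(5) + 99*(-1) = 1]
q=19: r=0, s=-99, t=20   [20*(-99) + 99*(20) = 0]
GCD = 1; from the row with r=1: x=5, y=-1
Check: 20*(5) + 99*(-1) = 100 - 99 = 1

GCD = 1, x = 5, y = -1


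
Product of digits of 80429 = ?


8 × 0 × 4 × 2 × 9 = 0


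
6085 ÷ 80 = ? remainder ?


6085 = 80 * 76 + 5
Check: 6080 + 5 = 6085

q = 76, r = 5


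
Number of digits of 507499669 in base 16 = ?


507499669 in base 16 = 1E3FD495
Number of digits = 8

8 digits (base 16)


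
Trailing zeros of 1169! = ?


floor(1169/5) = 233
floor(1169/25) = 46
floor(1169/125) = 9
floor(1169/625) = 1
Total = 289

289 trailing zeros


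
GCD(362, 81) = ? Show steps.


362 = 4 * 81 + 38
81 = 2 * 38 + 5
38 = 7 * 5 + 3
5 = 1 * 3 + 2
3 = 1 * 2 + 1
2 = 2 * 1 + 0
GCD = 1


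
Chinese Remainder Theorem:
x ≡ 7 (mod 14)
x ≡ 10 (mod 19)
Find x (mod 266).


M = 14*19 = 266
M1 = M/14 = 19, M2 = M/19 = 14
M1^(-1) mod 14 = 3, M2^(-1) mod 19 = 15
x = 7*19*3 + 10*14*15 = 2499
2499 mod 266 = 105
Check: 105 mod 14 = 7 ✓, 105 mod 19 = 10 ✓

x ≡ 105 (mod 266)


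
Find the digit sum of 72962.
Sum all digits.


7 + 2 + 9 + 6 + 2 = 26


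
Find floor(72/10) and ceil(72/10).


72/10 = 7.2000
floor = 7
ceil = 8

floor = 7, ceil = 8


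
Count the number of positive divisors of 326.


326 = 2^1 × 163^1
d(326) = (1+1) × (1+1) = 4

4 divisors


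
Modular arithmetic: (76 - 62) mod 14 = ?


76 - 62 = 14
14 mod 14 = 0


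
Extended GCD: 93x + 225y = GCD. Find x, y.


Tabular extended Euclidean (each row: r = 93*s + 225*t):
r=93, s=1, t=0
r=225, s=0, t=1
q=0: r=93, s=1, t=0   [93*(1) + 225*(0) = 93]
q=2: r=39, s=-2, t=1   [93*(-2) + 225*(1) = 39]
q=2: r=15, s=5, t=-2   [93*(5) + 225*(-2) = 15]
q=2: r=9, s=-12, t=5   [93*(-12) + 225*(5) = 9]
q=1: r=6, s=17, t=-7   [93*(17) + 225*(-7) = 6]
q=1: r=3, s=-29, t=12   [93*(-29) + 225*(12) = 3]
q=2: r=0, s=75, t=-31   [93*(75) + 225*(-31) = 0]
GCD = 3; from the row with r=3: x=-29, y=12
Check: 93*(-29) + 225*(12) = -2697 + 2700 = 3

GCD = 3, x = -29, y = 12


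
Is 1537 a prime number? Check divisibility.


1537 / 29 = 53 (exact division)
1537 is NOT prime.

No, 1537 is not prime


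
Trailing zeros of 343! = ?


floor(343/5) = 68
floor(343/25) = 13
floor(343/125) = 2
Total = 83

83 trailing zeros


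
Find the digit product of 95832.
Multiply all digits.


9 × 5 × 8 × 3 × 2 = 2160


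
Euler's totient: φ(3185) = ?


3185 = 5 × 7^2 × 13
Prime factors: 5, 7, 13
φ(3185) = 3185 × (1-1/5) × (1-1/7) × (1-1/13)
= 3185 × 4/5 × 6/7 × 12/13 = 2016

φ(3185) = 2016


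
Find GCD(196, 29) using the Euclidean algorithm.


196 = 6 * 29 + 22
29 = 1 * 22 + 7
22 = 3 * 7 + 1
7 = 7 * 1 + 0
GCD = 1


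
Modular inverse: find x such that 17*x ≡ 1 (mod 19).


Use the extended Euclidean algorithm on (19, 17); each row r = 19*s + 17*t:
r=19, s=1, t=0
r=17, s=0, t=1
q=1: r=2, s=1, t=-1   [19*(1) + 17*(-1) = 2]
q=8: r=1, s=-8, t=9   [19*(-8) + 17*(9) = 1]
q=2: r=0, s=17, t=-19   [19*(17) + 17*(-19) = 0]
GCD = 1 with t = 9, so 17*(9) ≡ 1 (mod 19)
Inverse = 9 mod 19 = 9
Check: 17 * 9 = 153 ≡ 1 (mod 19)

17^(-1) ≡ 9 (mod 19)


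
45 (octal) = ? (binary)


45 (base 8) = 37 (decimal)
37 (decimal) = 100101 (base 2)


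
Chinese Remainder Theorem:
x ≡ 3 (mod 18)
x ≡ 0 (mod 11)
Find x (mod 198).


M = 18*11 = 198
M1 = M/18 = 11, M2 = M/11 = 18
M1^(-1) mod 18 = 5, M2^(-1) mod 11 = 8
x = 3*11*5 + 0*18*8 = 165
165 mod 198 = 165
Check: 165 mod 18 = 3 ✓, 165 mod 11 = 0 ✓

x ≡ 165 (mod 198)


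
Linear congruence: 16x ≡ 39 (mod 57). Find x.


GCD(16, 57) = 1, unique solution
a^(-1) mod 57 = 25
x = 25 * 39 mod 57 = 6

x ≡ 6 (mod 57)


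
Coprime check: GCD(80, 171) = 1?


Euclidean algorithm:
171 = 2 * 80 + 11
80 = 7 * 11 + 3
11 = 3 * 3 + 2
3 = 1 * 2 + 1
2 = 2 * 1 + 0
GCD(80, 171) = 1

Yes, coprime (GCD = 1)


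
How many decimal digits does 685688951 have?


685688951 has 9 digits in base 10
floor(log10(685688951)) + 1 = floor(8.8361) + 1 = 9

9 digits (base 10)


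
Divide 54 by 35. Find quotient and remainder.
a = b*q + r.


54 = 35 * 1 + 19
Check: 35 + 19 = 54

q = 1, r = 19


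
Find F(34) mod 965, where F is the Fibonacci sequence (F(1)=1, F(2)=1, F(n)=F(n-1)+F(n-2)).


F(k) mod 965 for k=1..34:
1, 1, 2, 3, 5, 8, 13, 21, 34, 55, 89, 144, 233, 377, 610, 22, 632, 654, 321, 10, 331, 341, 672, 48, 720, 768, 523, 326, 849, 210, 94, 304, 398, 702
F(34) mod 965 = 702


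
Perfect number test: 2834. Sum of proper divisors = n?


Proper divisors of 2834: 1, 2, 13, 26, 109, 218, 1417
Sum = 1 + 2 + 13 + 26 + 109 + 218 + 1417 = 1786

No, 2834 is not perfect (1786 ≠ 2834)


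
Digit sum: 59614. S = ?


5 + 9 + 6 + 1 + 4 = 25


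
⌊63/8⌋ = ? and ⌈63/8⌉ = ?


63/8 = 7.8750
floor = 7
ceil = 8

floor = 7, ceil = 8


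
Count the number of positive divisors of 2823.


2823 = 3^1 × 941^1
d(2823) = (1+1) × (1+1) = 4

4 divisors


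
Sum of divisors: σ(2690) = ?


Divisors of 2690: 1, 2, 5, 10, 269, 538, 1345, 2690
Sum = 1 + 2 + 5 + 10 + 269 + 538 + 1345 + 2690 = 4860

σ(2690) = 4860


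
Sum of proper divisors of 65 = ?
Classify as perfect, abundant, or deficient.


Proper divisors: 1, 5, 13
Sum = 1 + 5 + 13 = 19
19 < 65 → deficient

s(65) = 19 (deficient)


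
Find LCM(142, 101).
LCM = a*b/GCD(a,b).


GCD(142, 101) = 1
LCM = 142*101/1 = 14342/1 = 14342

LCM = 14342


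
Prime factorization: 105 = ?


105 / 3 = 35
35 / 5 = 7
7 / 7 = 1
105 = 3 × 5 × 7


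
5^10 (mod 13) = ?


5^1 mod 13 = 5
5^2 mod 13 = 12
5^3 mod 13 = 8
5^4 mod 13 = 1
5^5 mod 13 = 5
5^6 mod 13 = 12
5^7 mod 13 = 8
5^8 mod 13 = 1
5^9 mod 13 = 5
5^10 mod 13 = 12


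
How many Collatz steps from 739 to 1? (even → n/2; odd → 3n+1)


739 → 2218 → 1109 → 3328 → 1664 → 832 → 416 → 208 → 104 → 52 → 26 → 13 → 40 → 20 → 10 → 5 → 16 → 8 → 4 → 2 → 1
Total steps = 20

20 steps


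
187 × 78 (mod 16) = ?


187 × 78 = 14586
14586 mod 16 = 10


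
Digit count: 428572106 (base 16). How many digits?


428572106 in base 16 = 198B7DCA
Number of digits = 8

8 digits (base 16)


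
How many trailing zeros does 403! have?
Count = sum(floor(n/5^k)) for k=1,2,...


floor(403/5) = 80
floor(403/25) = 16
floor(403/125) = 3
Total = 99

99 trailing zeros


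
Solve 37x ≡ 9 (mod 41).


GCD(37, 41) = 1, unique solution
a^(-1) mod 41 = 10
x = 10 * 9 mod 41 = 8

x ≡ 8 (mod 41)


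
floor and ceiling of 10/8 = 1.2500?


10/8 = 1.2500
floor = 1
ceil = 2

floor = 1, ceil = 2


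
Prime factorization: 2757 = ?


2757 / 3 = 919
919 / 919 = 1
2757 = 3 × 919


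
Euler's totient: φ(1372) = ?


1372 = 2^2 × 7^3
Prime factors: 2, 7
φ(1372) = 1372 × (1-1/2) × (1-1/7)
= 1372 × 1/2 × 6/7 = 588

φ(1372) = 588


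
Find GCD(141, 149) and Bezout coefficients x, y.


Tabular extended Euclidean (each row: r = 141*s + 149*t):
r=141, s=1, t=0
r=149, s=0, t=1
q=0: r=141, s=1, t=0   [141*(1) + 149*(0) = 141]
q=1: r=8, s=-1, t=1   [141*(-1) + 149*(1) = 8]
q=17: r=5, s=18, t=-17   [141*(18) + 149*(-17) = 5]
q=1: r=3, s=-19, t=18   [141*(-19) + 149*(18) = 3]
q=1: r=2, s=37, t=-35   [141*(37) + 149*(-35) = 2]
q=1: r=1, s=-56, t=53   [141*(-56) + 149*(53) = 1]
q=2: r=0, s=149, t=-141   [141*(149) + 149*(-141) = 0]
GCD = 1; from the row with r=1: x=-56, y=53
Check: 141*(-56) + 149*(53) = -7896 + 7897 = 1

GCD = 1, x = -56, y = 53


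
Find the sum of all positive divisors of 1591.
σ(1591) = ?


Divisors of 1591: 1, 37, 43, 1591
Sum = 1 + 37 + 43 + 1591 = 1672

σ(1591) = 1672


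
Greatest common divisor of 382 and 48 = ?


382 = 7 * 48 + 46
48 = 1 * 46 + 2
46 = 23 * 2 + 0
GCD = 2


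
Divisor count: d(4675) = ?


4675 = 5^2 × 11^1 × 17^1
d(4675) = (2+1) × (1+1) × (1+1) = 12

12 divisors


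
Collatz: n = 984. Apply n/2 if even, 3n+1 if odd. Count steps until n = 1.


984 → 492 → 246 → 123 → 370 → 185 → 556 → 278 → 139 → 418 → 209 → 628 → 314 → 157 → 472 → 236 → 118 → 59 → 178 → 89 → 268 → 134 → 67 → 202 → 101 → 304 → 152 → 76 → 38 → 19 → 58 → 29 → 88 → 44 → 22 → 11 → 34 → 17 → 52 → 26 → 13 → 40 → 20 → 10 → 5 → 16 → 8 → 4 → 2 → 1
Total steps = 49

49 steps


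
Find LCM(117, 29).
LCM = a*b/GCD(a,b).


GCD(117, 29) = 1
LCM = 117*29/1 = 3393/1 = 3393

LCM = 3393


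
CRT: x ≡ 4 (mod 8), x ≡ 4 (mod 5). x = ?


M = 8*5 = 40
M1 = M/8 = 5, M2 = M/5 = 8
M1^(-1) mod 8 = 5, M2^(-1) mod 5 = 2
x = 4*5*5 + 4*8*2 = 164
164 mod 40 = 4
Check: 4 mod 8 = 4 ✓, 4 mod 5 = 4 ✓

x ≡ 4 (mod 40)


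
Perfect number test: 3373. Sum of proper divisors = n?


Proper divisors of 3373: 1
Sum = 1 = 1

No, 3373 is not perfect (1 ≠ 3373)


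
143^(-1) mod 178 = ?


Use the extended Euclidean algorithm on (178, 143); each row r = 178*s + 143*t:
r=178, s=1, t=0
r=143, s=0, t=1
q=1: r=35, s=1, t=-1   [178*(1) + 143*(-1) = 35]
q=4: r=3, s=-4, t=5   [178*(-4) + 143*(5) = 3]
q=11: r=2, s=45, t=-56   [178*(45) + 143*(-56) = 2]
q=1: r=1, s=-49, t=61   [178*(-49) + 143*(61) = 1]
q=2: r=0, s=143, t=-178   [178*(143) + 143*(-178) = 0]
GCD = 1 with t = 61, so 143*(61) ≡ 1 (mod 178)
Inverse = 61 mod 178 = 61
Check: 143 * 61 = 8723 ≡ 1 (mod 178)

143^(-1) ≡ 61 (mod 178)


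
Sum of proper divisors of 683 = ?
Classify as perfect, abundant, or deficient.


Proper divisors: 1
Sum = 1 = 1
1 < 683 → deficient

s(683) = 1 (deficient)


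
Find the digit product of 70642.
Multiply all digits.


7 × 0 × 6 × 4 × 2 = 0


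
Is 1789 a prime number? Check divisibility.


Check divisors up to sqrt(1789) = 42.2966
No divisors found.
1789 is prime.

Yes, 1789 is prime


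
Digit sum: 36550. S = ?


3 + 6 + 5 + 5 + 0 = 19


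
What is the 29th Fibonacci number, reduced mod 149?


F(k) mod 149 for k=1..29:
1, 1, 2, 3, 5, 8, 13, 21, 34, 55, 89, 144, 84, 79, 14, 93, 107, 51, 9, 60, 69, 129, 49, 29, 78, 107, 36, 143, 30
F(29) mod 149 = 30


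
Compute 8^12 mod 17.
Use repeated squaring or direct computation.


8^1 mod 17 = 8
8^2 mod 17 = 13
8^3 mod 17 = 2
8^4 mod 17 = 16
8^5 mod 17 = 9
8^6 mod 17 = 4
8^7 mod 17 = 15
8^8 mod 17 = 1
8^9 mod 17 = 8
8^10 mod 17 = 13
8^11 mod 17 = 2
8^12 mod 17 = 16


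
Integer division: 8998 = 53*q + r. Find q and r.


8998 = 53 * 169 + 41
Check: 8957 + 41 = 8998

q = 169, r = 41


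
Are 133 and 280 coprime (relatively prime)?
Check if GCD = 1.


Euclidean algorithm:
280 = 2 * 133 + 14
133 = 9 * 14 + 7
14 = 2 * 7 + 0
GCD(133, 280) = 7

No, not coprime (GCD = 7)


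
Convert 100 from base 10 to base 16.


100 (base 10) = 100 (decimal)
100 (decimal) = 64 (base 16)


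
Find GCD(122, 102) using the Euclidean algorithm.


122 = 1 * 102 + 20
102 = 5 * 20 + 2
20 = 10 * 2 + 0
GCD = 2


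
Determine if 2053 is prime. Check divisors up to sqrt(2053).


Check divisors up to sqrt(2053) = 45.3100
No divisors found.
2053 is prime.

Yes, 2053 is prime


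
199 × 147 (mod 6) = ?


199 × 147 = 29253
29253 mod 6 = 3


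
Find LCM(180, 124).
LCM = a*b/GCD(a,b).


GCD(180, 124) = 4
LCM = 180*124/4 = 22320/4 = 5580

LCM = 5580


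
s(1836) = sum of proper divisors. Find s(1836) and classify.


Proper divisors: 1, 2, 3, 4, 6, 9, 12, 17, 18, 27, 34, 36, 51, 54, 68, 102, 108, 153, 204, 306, 459, 612, 918
Sum = 1 + 2 + 3 + 4 + 6 + 9 + 12 + 17 + 18 + 27 + 34 + 36 + 51 + 54 + 68 + 102 + 108 + 153 + 204 + 306 + 459 + 612 + 918 = 3204
3204 > 1836 → abundant

s(1836) = 3204 (abundant)


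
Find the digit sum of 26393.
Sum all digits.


2 + 6 + 3 + 9 + 3 = 23


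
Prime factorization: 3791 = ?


3791 / 17 = 223
223 / 223 = 1
3791 = 17 × 223


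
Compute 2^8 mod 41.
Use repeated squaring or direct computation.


2^1 mod 41 = 2
2^2 mod 41 = 4
2^3 mod 41 = 8
2^4 mod 41 = 16
2^5 mod 41 = 32
2^6 mod 41 = 23
2^7 mod 41 = 5
2^8 mod 41 = 10


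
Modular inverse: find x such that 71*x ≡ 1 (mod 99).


Use the extended Euclidean algorithm on (99, 71); each row r = 99*s + 71*t:
r=99, s=1, t=0
r=71, s=0, t=1
q=1: r=28, s=1, t=-1   [99*(1) + 71*(-1) = 28]
q=2: r=15, s=-2, t=3   [99*(-2) + 71*(3) = 15]
q=1: r=13, s=3, t=-4   [99*(3) + 71*(-4) = 13]
q=1: r=2, s=-5, t=7   [99*(-5) + 71*(7) = 2]
q=6: r=1, s=33, t=-46   [99*(33) + 71*(-46) = 1]
q=2: r=0, s=-71, t=99   [99*(-71) + 71*(99) = 0]
GCD = 1 with t = -46, so 71*(-46) ≡ 1 (mod 99)
Inverse = -46 mod 99 = 53
Check: 71 * 53 = 3763 ≡ 1 (mod 99)

71^(-1) ≡ 53 (mod 99)


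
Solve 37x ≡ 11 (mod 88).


GCD(37, 88) = 1, unique solution
a^(-1) mod 88 = 69
x = 69 * 11 mod 88 = 55

x ≡ 55 (mod 88)


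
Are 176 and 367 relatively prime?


Euclidean algorithm:
367 = 2 * 176 + 15
176 = 11 * 15 + 11
15 = 1 * 11 + 4
11 = 2 * 4 + 3
4 = 1 * 3 + 1
3 = 3 * 1 + 0
GCD(176, 367) = 1

Yes, coprime (GCD = 1)


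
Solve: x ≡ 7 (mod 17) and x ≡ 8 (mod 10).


M = 17*10 = 170
M1 = M/17 = 10, M2 = M/10 = 17
M1^(-1) mod 17 = 12, M2^(-1) mod 10 = 3
x = 7*10*12 + 8*17*3 = 1248
1248 mod 170 = 58
Check: 58 mod 17 = 7 ✓, 58 mod 10 = 8 ✓

x ≡ 58 (mod 170)


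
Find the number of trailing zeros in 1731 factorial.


floor(1731/5) = 346
floor(1731/25) = 69
floor(1731/125) = 13
floor(1731/625) = 2
Total = 430

430 trailing zeros


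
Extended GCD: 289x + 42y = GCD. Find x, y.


Tabular extended Euclidean (each row: r = 289*s + 42*t):
r=289, s=1, t=0
r=42, s=0, t=1
q=6: r=37, s=1, t=-6   [289*(1) + 42*(-6) = 37]
q=1: r=5, s=-1, t=7   [289*(-1) + 42*(7) = 5]
q=7: r=2, s=8, t=-55   [289*(8) + 42*(-55) = 2]
q=2: r=1, s=-17, t=117   [289*(-17) + 42*(117) = 1]
q=2: r=0, s=42, t=-289   [289*(42) + 42*(-289) = 0]
GCD = 1; from the row with r=1: x=-17, y=117
Check: 289*(-17) + 42*(117) = -4913 + 4914 = 1

GCD = 1, x = -17, y = 117


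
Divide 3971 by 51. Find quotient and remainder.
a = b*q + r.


3971 = 51 * 77 + 44
Check: 3927 + 44 = 3971

q = 77, r = 44


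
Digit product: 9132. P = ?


9 × 1 × 3 × 2 = 54


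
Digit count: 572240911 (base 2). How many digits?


572240911 in base 2 = 100010000110111011010000001111
Number of digits = 30

30 digits (base 2)


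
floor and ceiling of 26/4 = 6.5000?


26/4 = 6.5000
floor = 6
ceil = 7

floor = 6, ceil = 7


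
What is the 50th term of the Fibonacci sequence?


Sequence: 1, 1, 2, 3, 5, 8, 13, 21, 34, 55, 89, 144, 233, 377, 610, 987, 1597, 2584, 4181, 6765, 10946, 17711, 28657, 46368, 75025, 121393, 196418, 317811, 514229, 832040, 1346269, 2178309, 3524578, 5702887, 9227465, 14930352, 24157817, 39088169, 63245986, 102334155, 165580141, 267914296, 433494437, 701408733, 1134903170, 1836311903, 2971215073, 4807526976, 7778742049, 12586269025
F(50) = 12586269025


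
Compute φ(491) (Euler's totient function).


491 = 491
Prime factors: 491
φ(491) = 491 × (1-1/491)
= 491 × 490/491 = 490

φ(491) = 490


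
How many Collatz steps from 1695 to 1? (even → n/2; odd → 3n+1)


1695 → 5086 → 2543 → 7630 → 3815 → 11446 → 5723 → 17170 → 8585 → 25756 → 12878 → 6439 → 19318 → 9659 → 28978 → 14489 → 43468 → 21734 → 10867 → 32602 → 16301 → 48904 → 24452 → 12226 → 6113 → 18340 → 9170 → 4585 → 13756 → 6878 → 3439 → 10318 → 5159 → 15478 → 7739 → 23218 → 11609 → 34828 → 17414 → 8707 → 26122 → 13061 → 39184 → 19592 → 9796 → 4898 → 2449 → 7348 → 3674 → 1837 → 5512 → 2756 → 1378 → 689 → 2068 → 1034 → 517 → 1552 → 776 → 388 → 194 → 97 → 292 → 146 → 73 → 220 → 110 → 55 → 166 → 83 → 250 → 125 → 376 → 188 → 94 → 47 → 142 → 71 → 214 → 107 → 322 → 161 → 484 → 242 → 121 → 364 → 182 → 91 → 274 → 137 → 412 → 206 → 103 → 310 → 155 → 466 → 233 → 700 → 350 → 175 → 526 → 263 → 790 → 395 → 1186 → 593 → 1780 → 890 → 445 → 1336 → 668 → 334 → 167 → 502 → 251 → 754 → 377 → 1132 → 566 → 283 → 850 → 425 → 1276 → 638 → 319 → 958 → 479 → 1438 → 719 → 2158 → 1079 → 3238 → 1619 → 4858 → 2429 → 7288 → 3644 → 1822 → 911 → 2734 → 1367 → 4102 → 2051 → 6154 → 3077 → 9232 → 4616 → 2308 → 1154 → 577 → 1732 → 866 → 433 → 1300 → 650 → 325 → 976 → 488 → 244 → 122 → 61 → 184 → 92 → 46 → 23 → 70 → 35 → 106 → 53 → 160 → 80 → 40 → 20 → 10 → 5 → 16 → 8 → 4 → 2 → 1
Total steps = 179

179 steps
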